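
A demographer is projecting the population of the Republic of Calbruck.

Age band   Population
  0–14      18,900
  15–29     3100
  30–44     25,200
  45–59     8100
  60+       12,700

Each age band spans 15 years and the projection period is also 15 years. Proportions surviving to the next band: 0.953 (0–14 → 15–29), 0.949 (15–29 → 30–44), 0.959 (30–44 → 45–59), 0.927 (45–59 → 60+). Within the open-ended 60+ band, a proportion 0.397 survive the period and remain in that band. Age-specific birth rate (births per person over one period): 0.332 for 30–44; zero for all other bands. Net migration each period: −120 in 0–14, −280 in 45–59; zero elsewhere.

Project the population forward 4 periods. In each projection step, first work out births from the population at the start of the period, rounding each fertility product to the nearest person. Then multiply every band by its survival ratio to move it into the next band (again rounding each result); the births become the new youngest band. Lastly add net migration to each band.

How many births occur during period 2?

(Groups numbered youngest = 1 to oldest = 5.)
Period 1.
Births: 25200 * 0.332 = 8366
Group 2: 18900 * 0.953 = 18012
Group 3: 3100 * 0.949 = 2942
Group 4: 25200 * 0.959 = 24167
Group 5: 8100 * 0.927 + 12700 * 0.397 = 7509 + 5042 = 12551
Net migration: Group 1 − 120 → 8246; Group 4 − 280 → 23887
End of period: [8246, 18012, 2942, 23887, 12551]
Period 2.
Births: 2942 * 0.332 = 977
Group 2: 8246 * 0.953 = 7858
Group 3: 18012 * 0.949 = 17093
Group 4: 2942 * 0.959 = 2821
Group 5: 23887 * 0.927 + 12551 * 0.397 = 22143 + 4983 = 27126
Net migration: Group 1 − 120 → 857; Group 4 − 280 → 2541
End of period: [857, 7858, 17093, 2541, 27126]

977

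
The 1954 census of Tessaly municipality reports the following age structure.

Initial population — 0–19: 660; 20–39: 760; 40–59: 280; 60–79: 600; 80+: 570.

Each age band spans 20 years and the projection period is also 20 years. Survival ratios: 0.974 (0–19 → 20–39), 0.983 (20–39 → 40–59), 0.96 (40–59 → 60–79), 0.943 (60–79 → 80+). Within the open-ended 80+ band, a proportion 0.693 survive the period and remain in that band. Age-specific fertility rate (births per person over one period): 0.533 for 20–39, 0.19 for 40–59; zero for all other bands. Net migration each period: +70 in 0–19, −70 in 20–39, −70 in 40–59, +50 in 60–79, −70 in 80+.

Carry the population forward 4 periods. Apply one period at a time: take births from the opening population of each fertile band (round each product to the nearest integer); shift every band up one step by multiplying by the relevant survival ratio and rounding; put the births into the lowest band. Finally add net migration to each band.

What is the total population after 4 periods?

2669

Call the groups 1 to 5, youngest first.
[period 1]
Births: 760 * 0.533 = 405, 280 * 0.19 = 53 ⇒ total 458
Group 2: 660 * 0.974 = 643
Group 3: 760 * 0.983 = 747
Group 4: 280 * 0.96 = 269
Group 5: 600 * 0.943 + 570 * 0.693 = 566 + 395 = 961
Net migration: Group 1 + 70 → 528; Group 2 − 70 → 573; Group 3 − 70 → 677; Group 4 + 50 → 319; Group 5 − 70 → 891
→ [528, 573, 677, 319, 891]
[period 2]
Births: 573 * 0.533 = 305, 677 * 0.19 = 129 ⇒ total 434
Group 2: 528 * 0.974 = 514
Group 3: 573 * 0.983 = 563
Group 4: 677 * 0.96 = 650
Group 5: 319 * 0.943 + 891 * 0.693 = 301 + 617 = 918
Net migration: Group 1 + 70 → 504; Group 2 − 70 → 444; Group 3 − 70 → 493; Group 4 + 50 → 700; Group 5 − 70 → 848
→ [504, 444, 493, 700, 848]
[period 3]
Births: 444 * 0.533 = 237, 493 * 0.19 = 94 ⇒ total 331
Group 2: 504 * 0.974 = 491
Group 3: 444 * 0.983 = 436
Group 4: 493 * 0.96 = 473
Group 5: 700 * 0.943 + 848 * 0.693 = 660 + 588 = 1248
Net migration: Group 1 + 70 → 401; Group 2 − 70 → 421; Group 3 − 70 → 366; Group 4 + 50 → 523; Group 5 − 70 → 1178
→ [401, 421, 366, 523, 1178]
[period 4]
Births: 421 * 0.533 = 224, 366 * 0.19 = 70 ⇒ total 294
Group 2: 401 * 0.974 = 391
Group 3: 421 * 0.983 = 414
Group 4: 366 * 0.96 = 351
Group 5: 523 * 0.943 + 1178 * 0.693 = 493 + 816 = 1309
Net migration: Group 1 + 70 → 364; Group 2 − 70 → 321; Group 3 − 70 → 344; Group 4 + 50 → 401; Group 5 − 70 → 1239
→ [364, 321, 344, 401, 1239]
Total after period 4: 364 + 321 + 344 + 401 + 1239 = 2669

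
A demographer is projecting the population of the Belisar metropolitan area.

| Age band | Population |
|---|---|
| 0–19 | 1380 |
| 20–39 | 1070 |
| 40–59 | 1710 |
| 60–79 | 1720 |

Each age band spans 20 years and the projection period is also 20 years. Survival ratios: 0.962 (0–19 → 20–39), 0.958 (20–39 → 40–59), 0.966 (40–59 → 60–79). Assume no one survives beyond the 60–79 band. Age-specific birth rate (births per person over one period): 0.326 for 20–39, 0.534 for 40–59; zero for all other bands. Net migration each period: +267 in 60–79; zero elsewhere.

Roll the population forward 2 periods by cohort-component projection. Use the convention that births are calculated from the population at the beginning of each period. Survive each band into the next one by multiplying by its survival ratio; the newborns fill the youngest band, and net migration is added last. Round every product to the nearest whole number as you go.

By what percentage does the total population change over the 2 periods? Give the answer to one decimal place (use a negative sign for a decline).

Period 1.
Births: 1070 × 0.326 = 349  |  1710 × 0.534 = 913 → total 1262
20–39: 1380 × 0.962 = 1328
40–59: 1070 × 0.958 = 1025
60–79: 1710 × 0.966 = 1652
Net migration: 60–79 + 267 → 1919
→ [1262, 1328, 1025, 1919]
Period 2.
Births: 1328 × 0.326 = 433  |  1025 × 0.534 = 547 → total 980
20–39: 1262 × 0.962 = 1214
40–59: 1328 × 0.958 = 1272
60–79: 1025 × 0.966 = 990
Net migration: 60–79 + 267 → 1257
→ [980, 1214, 1272, 1257]
Total: 5880 → 4723; change = -1157; percentage change = -19.7%

-19.7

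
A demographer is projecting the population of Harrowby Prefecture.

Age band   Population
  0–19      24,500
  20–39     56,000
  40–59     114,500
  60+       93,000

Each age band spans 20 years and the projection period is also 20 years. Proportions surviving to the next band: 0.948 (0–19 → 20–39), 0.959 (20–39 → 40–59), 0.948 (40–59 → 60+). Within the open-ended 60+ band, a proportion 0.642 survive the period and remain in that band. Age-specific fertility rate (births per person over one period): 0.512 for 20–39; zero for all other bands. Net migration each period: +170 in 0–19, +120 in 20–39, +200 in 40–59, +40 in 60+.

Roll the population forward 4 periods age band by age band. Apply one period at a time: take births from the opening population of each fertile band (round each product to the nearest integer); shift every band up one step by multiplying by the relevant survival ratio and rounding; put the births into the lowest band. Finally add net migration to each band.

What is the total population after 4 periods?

135643

Call the groups 1 to 4, youngest first.
Period 1:
Births: 56000 × 0.512 = 28672
Group 2: 24500 × 0.948 = 23226
Group 3: 56000 × 0.959 = 53704
Group 4: 114500 × 0.948 + 93000 × 0.642 = 108546 + 59706 = 168252
Net migration: Group 1 + 170 → 28842; Group 2 + 120 → 23346; Group 3 + 200 → 53904; Group 4 + 40 → 168292
End of period: [28842, 23346, 53904, 168292]
Period 2:
Births: 23346 × 0.512 = 11953
Group 2: 28842 × 0.948 = 27342
Group 3: 23346 × 0.959 = 22389
Group 4: 53904 × 0.948 + 168292 × 0.642 = 51101 + 108043 = 159144
Net migration: Group 1 + 170 → 12123; Group 2 + 120 → 27462; Group 3 + 200 → 22589; Group 4 + 40 → 159184
End of period: [12123, 27462, 22589, 159184]
Period 3:
Births: 27462 × 0.512 = 14061
Group 2: 12123 × 0.948 = 11493
Group 3: 27462 × 0.959 = 26336
Group 4: 22589 × 0.948 + 159184 × 0.642 = 21414 + 102196 = 123610
Net migration: Group 1 + 170 → 14231; Group 2 + 120 → 11613; Group 3 + 200 → 26536; Group 4 + 40 → 123650
End of period: [14231, 11613, 26536, 123650]
Period 4:
Births: 11613 × 0.512 = 5946
Group 2: 14231 × 0.948 = 13491
Group 3: 11613 × 0.959 = 11137
Group 4: 26536 × 0.948 + 123650 × 0.642 = 25156 + 79383 = 104539
Net migration: Group 1 + 170 → 6116; Group 2 + 120 → 13611; Group 3 + 200 → 11337; Group 4 + 40 → 104579
End of period: [6116, 13611, 11337, 104579]
Total after period 4: 6116 + 13611 + 11337 + 104579 = 135643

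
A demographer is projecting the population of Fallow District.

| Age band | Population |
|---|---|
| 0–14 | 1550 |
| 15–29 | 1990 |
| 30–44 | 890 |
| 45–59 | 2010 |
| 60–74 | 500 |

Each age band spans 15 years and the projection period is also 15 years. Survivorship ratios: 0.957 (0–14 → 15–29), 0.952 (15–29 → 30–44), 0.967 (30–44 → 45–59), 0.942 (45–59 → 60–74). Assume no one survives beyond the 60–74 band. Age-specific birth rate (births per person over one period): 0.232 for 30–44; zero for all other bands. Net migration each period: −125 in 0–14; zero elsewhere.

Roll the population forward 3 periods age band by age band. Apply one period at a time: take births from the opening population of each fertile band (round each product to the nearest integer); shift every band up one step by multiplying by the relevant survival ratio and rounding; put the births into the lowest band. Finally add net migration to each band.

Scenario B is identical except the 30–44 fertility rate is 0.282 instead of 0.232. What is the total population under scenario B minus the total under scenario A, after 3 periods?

Numbering the groups 1..5 from youngest to oldest:
Period 1:
Births: 890 × 0.232 = 206
Group 2: 1550 × 0.957 = 1483
Group 3: 1990 × 0.952 = 1894
Group 4: 890 × 0.967 = 861
Group 5: 2010 × 0.942 = 1893
Net migration: Group 1 − 125 → 81
Giving 81 / 1483 / 1894 / 861 / 1893.
Period 2:
Births: 1894 × 0.232 = 439
Group 2: 81 × 0.957 = 78
Group 3: 1483 × 0.952 = 1412
Group 4: 1894 × 0.967 = 1831
Group 5: 861 × 0.942 = 811
Net migration: Group 1 − 125 → 314
Giving 314 / 78 / 1412 / 1831 / 811.
Period 3:
Births: 1412 × 0.232 = 328
Group 2: 314 × 0.957 = 300
Group 3: 78 × 0.952 = 74
Group 4: 1412 × 0.967 = 1365
Group 5: 1831 × 0.942 = 1725
Net migration: Group 1 − 125 → 203
Giving 203 / 300 / 74 / 1365 / 1725.
Scenario A total after 3 periods: 3667
Scenario B projection —
Period 1:
Births: 890 × 0.282 = 251
Group 2: 1550 × 0.957 = 1483
Group 3: 1990 × 0.952 = 1894
Group 4: 890 × 0.967 = 861
Group 5: 2010 × 0.942 = 1893
Net migration: Group 1 − 125 → 126
Giving 126 / 1483 / 1894 / 861 / 1893.
Period 2:
Births: 1894 × 0.282 = 534
Group 2: 126 × 0.957 = 121
Group 3: 1483 × 0.952 = 1412
Group 4: 1894 × 0.967 = 1831
Group 5: 861 × 0.942 = 811
Net migration: Group 1 − 125 → 409
Giving 409 / 121 / 1412 / 1831 / 811.
Period 3:
Births: 1412 × 0.282 = 398
Group 2: 409 × 0.957 = 391
Group 3: 121 × 0.952 = 115
Group 4: 1412 × 0.967 = 1365
Group 5: 1831 × 0.942 = 1725
Net migration: Group 1 − 125 → 273
Giving 273 / 391 / 115 / 1365 / 1725.
Scenario B total after 3 periods: 3869
Difference B − A = 3869 − 3667 = 202

202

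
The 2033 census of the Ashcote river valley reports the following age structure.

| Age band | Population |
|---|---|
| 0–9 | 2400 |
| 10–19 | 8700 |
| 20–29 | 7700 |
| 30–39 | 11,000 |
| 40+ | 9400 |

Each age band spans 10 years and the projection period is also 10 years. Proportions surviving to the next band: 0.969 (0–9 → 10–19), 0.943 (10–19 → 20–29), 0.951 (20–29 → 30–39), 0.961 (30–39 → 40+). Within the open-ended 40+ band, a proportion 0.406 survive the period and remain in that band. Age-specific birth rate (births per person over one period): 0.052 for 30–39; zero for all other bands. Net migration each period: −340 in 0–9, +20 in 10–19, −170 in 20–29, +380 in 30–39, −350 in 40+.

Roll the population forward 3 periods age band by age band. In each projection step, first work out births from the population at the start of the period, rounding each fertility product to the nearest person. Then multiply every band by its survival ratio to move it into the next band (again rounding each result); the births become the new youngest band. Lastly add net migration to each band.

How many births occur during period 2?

401

Period 1.
Births: 11000 × 0.052 = 572
10–19: 2400 × 0.969 = 2326
20–29: 8700 × 0.943 = 8204
30–39: 7700 × 0.951 = 7323
40+: 11000 × 0.961 + 9400 × 0.406 = 10571 + 3816 = 14387
Net migration: 0–9 − 340 → 232; 10–19 + 20 → 2346; 20–29 − 170 → 8034; 30–39 + 380 → 7703; 40+ − 350 → 14037
→ [232, 2346, 8034, 7703, 14037]
Period 2.
Births: 7703 × 0.052 = 401
10–19: 232 × 0.969 = 225
20–29: 2346 × 0.943 = 2212
30–39: 8034 × 0.951 = 7640
40+: 7703 × 0.961 + 14037 × 0.406 = 7403 + 5699 = 13102
Net migration: 0–9 − 340 → 61; 10–19 + 20 → 245; 20–29 − 170 → 2042; 30–39 + 380 → 8020; 40+ − 350 → 12752
→ [61, 245, 2042, 8020, 12752]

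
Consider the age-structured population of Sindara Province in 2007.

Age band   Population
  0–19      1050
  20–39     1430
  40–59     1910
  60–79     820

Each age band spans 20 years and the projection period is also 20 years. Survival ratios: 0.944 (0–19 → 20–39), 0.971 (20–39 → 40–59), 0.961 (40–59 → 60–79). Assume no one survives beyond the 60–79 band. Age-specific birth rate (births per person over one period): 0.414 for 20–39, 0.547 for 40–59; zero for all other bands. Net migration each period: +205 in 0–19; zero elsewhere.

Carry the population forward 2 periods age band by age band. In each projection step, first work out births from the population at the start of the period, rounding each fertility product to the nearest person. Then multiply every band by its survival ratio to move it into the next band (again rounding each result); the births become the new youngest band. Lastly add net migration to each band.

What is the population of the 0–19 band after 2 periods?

— Period 1 —
Births: 1430 × 0.414 = 592  |  1910 × 0.547 = 1045 — total 1637
20–39: 1050 × 0.944 = 991
40–59: 1430 × 0.971 = 1389
60–79: 1910 × 0.961 = 1836
Net migration: 0–19 + 205 → 1842
Giving 1842 / 991 / 1389 / 1836.
— Period 2 —
Births: 991 × 0.414 = 410  |  1389 × 0.547 = 760 — total 1170
20–39: 1842 × 0.944 = 1739
40–59: 991 × 0.971 = 962
60–79: 1389 × 0.961 = 1335
Net migration: 0–19 + 205 → 1375
Giving 1375 / 1739 / 962 / 1335.

1375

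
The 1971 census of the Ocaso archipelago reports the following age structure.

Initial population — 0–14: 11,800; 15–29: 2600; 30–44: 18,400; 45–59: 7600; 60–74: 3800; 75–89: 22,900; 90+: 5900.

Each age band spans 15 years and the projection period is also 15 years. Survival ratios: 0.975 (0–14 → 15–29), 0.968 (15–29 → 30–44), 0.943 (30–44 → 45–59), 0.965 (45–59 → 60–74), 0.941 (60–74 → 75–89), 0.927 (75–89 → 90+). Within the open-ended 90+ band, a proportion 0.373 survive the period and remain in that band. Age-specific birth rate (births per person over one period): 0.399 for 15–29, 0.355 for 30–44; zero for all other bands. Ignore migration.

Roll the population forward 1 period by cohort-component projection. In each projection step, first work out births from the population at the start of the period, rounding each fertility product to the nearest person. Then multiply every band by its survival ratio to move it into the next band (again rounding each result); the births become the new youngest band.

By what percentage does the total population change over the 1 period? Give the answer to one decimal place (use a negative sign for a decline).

0.4

Let group 1 be 0–14 through group 7 = 90+.
— Period 1 —
Births: 2600 × 0.399 = 1037  |  18400 × 0.355 = 6532 → total 7569
Group 2: 11800 × 0.975 = 11505
Group 3: 2600 × 0.968 = 2517
Group 4: 18400 × 0.943 = 17351
Group 5: 7600 × 0.965 = 7334
Group 6: 3800 × 0.941 = 3576
Group 7: 22900 × 0.927 + 5900 × 0.373 = 21228 + 2201 = 23429
Giving 7569 / 11505 / 2517 / 17351 / 7334 / 3576 / 23429.
Total: 73000 → 73281; change = 281; percentage change = 0.4%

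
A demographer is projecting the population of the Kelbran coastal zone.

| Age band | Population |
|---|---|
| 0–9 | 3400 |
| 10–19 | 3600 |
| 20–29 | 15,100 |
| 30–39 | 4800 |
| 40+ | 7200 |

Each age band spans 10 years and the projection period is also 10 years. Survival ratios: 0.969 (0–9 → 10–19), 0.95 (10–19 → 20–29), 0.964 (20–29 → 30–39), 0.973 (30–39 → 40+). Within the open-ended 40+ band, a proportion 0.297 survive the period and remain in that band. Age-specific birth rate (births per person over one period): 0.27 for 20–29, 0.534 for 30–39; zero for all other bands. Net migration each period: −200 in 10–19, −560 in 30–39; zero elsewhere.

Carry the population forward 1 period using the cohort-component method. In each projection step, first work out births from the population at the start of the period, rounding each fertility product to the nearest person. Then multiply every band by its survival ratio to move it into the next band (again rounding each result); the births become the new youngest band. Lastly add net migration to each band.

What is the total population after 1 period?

Period 1.
Births: 15100 * 0.27 = 4077 ; 4800 * 0.534 = 2563 → 6640
10–19: 3400 * 0.969 = 3295
20–29: 3600 * 0.95 = 3420
30–39: 15100 * 0.964 = 14556
40+: 4800 * 0.973 + 7200 * 0.297 = 4670 + 2138 = 6808
Net migration: 10–19 − 200 → 3095; 30–39 − 560 → 13996
Giving 6640 / 3095 / 3420 / 13996 / 6808.
Total after period 1: 6640 + 3095 + 3420 + 13996 + 6808 = 33959

33959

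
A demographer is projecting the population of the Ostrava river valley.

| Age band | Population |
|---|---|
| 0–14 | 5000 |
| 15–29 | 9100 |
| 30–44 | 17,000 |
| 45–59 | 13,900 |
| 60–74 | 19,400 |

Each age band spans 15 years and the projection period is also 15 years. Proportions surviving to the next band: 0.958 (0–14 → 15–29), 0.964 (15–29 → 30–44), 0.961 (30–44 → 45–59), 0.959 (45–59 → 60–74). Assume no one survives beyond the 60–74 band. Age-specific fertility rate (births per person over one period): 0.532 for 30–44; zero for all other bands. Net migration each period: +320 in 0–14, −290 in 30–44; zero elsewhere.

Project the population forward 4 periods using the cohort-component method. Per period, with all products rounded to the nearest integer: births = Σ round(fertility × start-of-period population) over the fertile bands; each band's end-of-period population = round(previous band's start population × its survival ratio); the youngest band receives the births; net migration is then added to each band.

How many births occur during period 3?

Period 1.
Births: 17000 × 0.532 = 9044
15–29: 5000 × 0.958 = 4790
30–44: 9100 × 0.964 = 8772
45–59: 17000 × 0.961 = 16337
60–74: 13900 × 0.959 = 13330
Net migration: 0–14 + 320 → 9364; 30–44 − 290 → 8482
End of period: [9364, 4790, 8482, 16337, 13330]
Period 2.
Births: 8482 × 0.532 = 4512
15–29: 9364 × 0.958 = 8971
30–44: 4790 × 0.964 = 4618
45–59: 8482 × 0.961 = 8151
60–74: 16337 × 0.959 = 15667
Net migration: 0–14 + 320 → 4832; 30–44 − 290 → 4328
End of period: [4832, 8971, 4328, 8151, 15667]
Period 3.
Births: 4328 × 0.532 = 2302
15–29: 4832 × 0.958 = 4629
30–44: 8971 × 0.964 = 8648
45–59: 4328 × 0.961 = 4159
60–74: 8151 × 0.959 = 7817
Net migration: 0–14 + 320 → 2622; 30–44 − 290 → 8358
End of period: [2622, 4629, 8358, 4159, 7817]

2302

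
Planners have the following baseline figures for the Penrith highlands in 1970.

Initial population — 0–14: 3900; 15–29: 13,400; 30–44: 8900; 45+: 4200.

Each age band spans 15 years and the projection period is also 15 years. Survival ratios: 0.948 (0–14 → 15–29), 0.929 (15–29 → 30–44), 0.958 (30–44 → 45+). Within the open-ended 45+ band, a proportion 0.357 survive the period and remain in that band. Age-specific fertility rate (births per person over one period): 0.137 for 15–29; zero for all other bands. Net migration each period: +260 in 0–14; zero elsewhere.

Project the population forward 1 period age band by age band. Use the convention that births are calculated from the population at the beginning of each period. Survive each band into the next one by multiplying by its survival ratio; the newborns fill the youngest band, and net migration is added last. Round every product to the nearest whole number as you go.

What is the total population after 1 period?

[period 1]
Births: 13400 × 0.137 = 1836
15–29: 3900 × 0.948 = 3697
30–44: 13400 × 0.929 = 12449
45+: 8900 × 0.958 + 4200 × 0.357 = 8526 + 1499 = 10025
Net migration: 0–14 + 260 → 2096
→ [2096, 3697, 12449, 10025]
Total after period 1: 2096 + 3697 + 12449 + 10025 = 28267

28267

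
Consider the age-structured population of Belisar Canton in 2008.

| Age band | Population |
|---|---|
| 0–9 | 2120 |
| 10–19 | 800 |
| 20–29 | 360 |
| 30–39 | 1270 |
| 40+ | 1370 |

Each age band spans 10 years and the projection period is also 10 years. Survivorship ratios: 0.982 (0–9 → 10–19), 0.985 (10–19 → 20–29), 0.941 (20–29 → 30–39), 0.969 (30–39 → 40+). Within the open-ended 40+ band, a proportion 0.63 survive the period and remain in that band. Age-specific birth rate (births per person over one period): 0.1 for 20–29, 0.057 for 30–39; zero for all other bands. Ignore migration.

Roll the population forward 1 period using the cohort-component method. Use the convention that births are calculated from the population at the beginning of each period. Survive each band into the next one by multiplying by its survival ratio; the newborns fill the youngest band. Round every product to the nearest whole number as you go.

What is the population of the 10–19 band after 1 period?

2082

Period 1:
Births: 360 × 0.1 = 36 ; 1270 × 0.057 = 72 → total 108
10–19: 2120 × 0.982 = 2082
20–29: 800 × 0.985 = 788
30–39: 360 × 0.941 = 339
40+: 1270 × 0.969 + 1370 × 0.63 = 1231 + 863 = 2094
→ [108, 2082, 788, 339, 2094]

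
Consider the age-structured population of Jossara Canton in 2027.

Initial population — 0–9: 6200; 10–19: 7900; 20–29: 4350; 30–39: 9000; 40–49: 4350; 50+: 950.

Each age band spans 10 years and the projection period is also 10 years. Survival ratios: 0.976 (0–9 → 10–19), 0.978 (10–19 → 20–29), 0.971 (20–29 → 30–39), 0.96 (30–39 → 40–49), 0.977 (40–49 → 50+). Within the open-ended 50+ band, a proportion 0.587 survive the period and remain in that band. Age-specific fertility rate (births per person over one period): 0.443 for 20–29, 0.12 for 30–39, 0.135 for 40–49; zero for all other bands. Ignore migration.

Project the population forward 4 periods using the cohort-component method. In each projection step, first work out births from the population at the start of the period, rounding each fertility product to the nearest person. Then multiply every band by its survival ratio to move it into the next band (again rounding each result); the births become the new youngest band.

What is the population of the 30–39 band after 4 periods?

Period 1.
Births: 4350 * 0.443 = 1927, 9000 * 0.12 = 1080, 4350 * 0.135 = 587 → total 3594
10–19: 6200 * 0.976 = 6051
20–29: 7900 * 0.978 = 7726
30–39: 4350 * 0.971 = 4224
40–49: 9000 * 0.96 = 8640
50+: 4350 * 0.977 + 950 * 0.587 = 4250 + 558 = 4808
Population now: 0–9=3594, 10–19=6051, 20–29=7726, 30–39=4224, 40–49=8640, 50+=4808
Period 2.
Births: 7726 * 0.443 = 3423, 4224 * 0.12 = 507, 8640 * 0.135 = 1166 → total 5096
10–19: 3594 * 0.976 = 3508
20–29: 6051 * 0.978 = 5918
30–39: 7726 * 0.971 = 7502
40–49: 4224 * 0.96 = 4055
50+: 8640 * 0.977 + 4808 * 0.587 = 8441 + 2822 = 11263
Population now: 0–9=5096, 10–19=3508, 20–29=5918, 30–39=7502, 40–49=4055, 50+=11263
Period 3.
Births: 5918 * 0.443 = 2622, 7502 * 0.12 = 900, 4055 * 0.135 = 547 → total 4069
10–19: 5096 * 0.976 = 4974
20–29: 3508 * 0.978 = 3431
30–39: 5918 * 0.971 = 5746
40–49: 7502 * 0.96 = 7202
50+: 4055 * 0.977 + 11263 * 0.587 = 3962 + 6611 = 10573
Population now: 0–9=4069, 10–19=4974, 20–29=3431, 30–39=5746, 40–49=7202, 50+=10573
Period 4.
Births: 3431 * 0.443 = 1520, 5746 * 0.12 = 690, 7202 * 0.135 = 972 → total 3182
10–19: 4069 * 0.976 = 3971
20–29: 4974 * 0.978 = 4865
30–39: 3431 * 0.971 = 3332
40–49: 5746 * 0.96 = 5516
50+: 7202 * 0.977 + 10573 * 0.587 = 7036 + 6206 = 13242
Population now: 0–9=3182, 10–19=3971, 20–29=4865, 30–39=3332, 40–49=5516, 50+=13242

3332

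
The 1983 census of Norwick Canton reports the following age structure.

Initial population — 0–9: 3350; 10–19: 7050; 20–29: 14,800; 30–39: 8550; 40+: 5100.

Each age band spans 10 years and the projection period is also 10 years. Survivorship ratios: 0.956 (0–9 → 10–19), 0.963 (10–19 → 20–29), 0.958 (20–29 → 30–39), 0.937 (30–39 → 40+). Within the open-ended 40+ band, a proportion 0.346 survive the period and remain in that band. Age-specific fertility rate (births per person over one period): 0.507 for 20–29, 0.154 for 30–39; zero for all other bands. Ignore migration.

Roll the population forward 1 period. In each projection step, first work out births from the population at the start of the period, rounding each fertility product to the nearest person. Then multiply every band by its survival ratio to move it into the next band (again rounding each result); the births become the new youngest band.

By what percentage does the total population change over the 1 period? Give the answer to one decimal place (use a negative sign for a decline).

10.1

Period 1.
Births: 14800 × 0.507 = 7504, 8550 × 0.154 = 1317 → 8821
10–19: 3350 × 0.956 = 3203
20–29: 7050 × 0.963 = 6789
30–39: 14800 × 0.958 = 14178
40+: 8550 × 0.937 + 5100 × 0.346 = 8011 + 1765 = 9776
Population now: 0–9=8821, 10–19=3203, 20–29=6789, 30–39=14178, 40+=9776
Total: 38850 → 42767; change = 3917; percentage change = 10.1%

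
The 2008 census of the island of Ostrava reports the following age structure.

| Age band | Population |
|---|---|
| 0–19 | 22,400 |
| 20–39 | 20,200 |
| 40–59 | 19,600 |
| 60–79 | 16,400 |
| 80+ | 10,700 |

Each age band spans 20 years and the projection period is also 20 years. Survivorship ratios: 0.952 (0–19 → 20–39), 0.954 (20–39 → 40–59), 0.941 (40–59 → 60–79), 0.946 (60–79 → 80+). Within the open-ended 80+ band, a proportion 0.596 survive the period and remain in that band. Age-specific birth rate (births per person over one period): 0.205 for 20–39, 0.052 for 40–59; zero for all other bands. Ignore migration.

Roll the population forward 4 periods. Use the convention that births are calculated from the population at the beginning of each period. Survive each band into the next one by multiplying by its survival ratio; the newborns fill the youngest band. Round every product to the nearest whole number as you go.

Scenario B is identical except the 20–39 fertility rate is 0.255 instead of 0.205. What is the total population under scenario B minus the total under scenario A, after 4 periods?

2859

Let band 1 be 0–19 through band 5 = 80+.
Period 1.
Births: 20200 * 0.205 = 4141  |  19600 * 0.052 = 1019 ⇒ total 5160
Band 2: 22400 * 0.952 = 21325
Band 3: 20200 * 0.954 = 19271
Band 4: 19600 * 0.941 = 18444
Band 5: 16400 * 0.946 + 10700 * 0.596 = 15514 + 6377 = 21891
Giving 5160 / 21325 / 19271 / 18444 / 21891.
Period 2.
Births: 21325 * 0.205 = 4372  |  19271 * 0.052 = 1002 ⇒ total 5374
Band 2: 5160 * 0.952 = 4912
Band 3: 21325 * 0.954 = 20344
Band 4: 19271 * 0.941 = 18134
Band 5: 18444 * 0.946 + 21891 * 0.596 = 17448 + 13047 = 30495
Giving 5374 / 4912 / 20344 / 18134 / 30495.
Period 3.
Births: 4912 * 0.205 = 1007  |  20344 * 0.052 = 1058 ⇒ total 2065
Band 2: 5374 * 0.952 = 5116
Band 3: 4912 * 0.954 = 4686
Band 4: 20344 * 0.941 = 19144
Band 5: 18134 * 0.946 + 30495 * 0.596 = 17155 + 18175 = 35330
Giving 2065 / 5116 / 4686 / 19144 / 35330.
Period 4.
Births: 5116 * 0.205 = 1049  |  4686 * 0.052 = 244 ⇒ total 1293
Band 2: 2065 * 0.952 = 1966
Band 3: 5116 * 0.954 = 4881
Band 4: 4686 * 0.941 = 4410
Band 5: 19144 * 0.946 + 35330 * 0.596 = 18110 + 21057 = 39167
Giving 1293 / 1966 / 4881 / 4410 / 39167.
Scenario A total after 4 periods: 51717
Scenario B projection —
Period 1.
Births: 20200 * 0.255 = 5151  |  19600 * 0.052 = 1019 ⇒ total 6170
Band 2: 22400 * 0.952 = 21325
Band 3: 20200 * 0.954 = 19271
Band 4: 19600 * 0.941 = 18444
Band 5: 16400 * 0.946 + 10700 * 0.596 = 15514 + 6377 = 21891
Giving 6170 / 21325 / 19271 / 18444 / 21891.
Period 2.
Births: 21325 * 0.255 = 5438  |  19271 * 0.052 = 1002 ⇒ total 6440
Band 2: 6170 * 0.952 = 5874
Band 3: 21325 * 0.954 = 20344
Band 4: 19271 * 0.941 = 18134
Band 5: 18444 * 0.946 + 21891 * 0.596 = 17448 + 13047 = 30495
Giving 6440 / 5874 / 20344 / 18134 / 30495.
Period 3.
Births: 5874 * 0.255 = 1498  |  20344 * 0.052 = 1058 ⇒ total 2556
Band 2: 6440 * 0.952 = 6131
Band 3: 5874 * 0.954 = 5604
Band 4: 20344 * 0.941 = 19144
Band 5: 18134 * 0.946 + 30495 * 0.596 = 17155 + 18175 = 35330
Giving 2556 / 6131 / 5604 / 19144 / 35330.
Period 4.
Births: 6131 * 0.255 = 1563  |  5604 * 0.052 = 291 ⇒ total 1854
Band 2: 2556 * 0.952 = 2433
Band 3: 6131 * 0.954 = 5849
Band 4: 5604 * 0.941 = 5273
Band 5: 19144 * 0.946 + 35330 * 0.596 = 18110 + 21057 = 39167
Giving 1854 / 2433 / 5849 / 5273 / 39167.
Scenario B total after 4 periods: 54576
Difference B − A = 54576 − 51717 = 2859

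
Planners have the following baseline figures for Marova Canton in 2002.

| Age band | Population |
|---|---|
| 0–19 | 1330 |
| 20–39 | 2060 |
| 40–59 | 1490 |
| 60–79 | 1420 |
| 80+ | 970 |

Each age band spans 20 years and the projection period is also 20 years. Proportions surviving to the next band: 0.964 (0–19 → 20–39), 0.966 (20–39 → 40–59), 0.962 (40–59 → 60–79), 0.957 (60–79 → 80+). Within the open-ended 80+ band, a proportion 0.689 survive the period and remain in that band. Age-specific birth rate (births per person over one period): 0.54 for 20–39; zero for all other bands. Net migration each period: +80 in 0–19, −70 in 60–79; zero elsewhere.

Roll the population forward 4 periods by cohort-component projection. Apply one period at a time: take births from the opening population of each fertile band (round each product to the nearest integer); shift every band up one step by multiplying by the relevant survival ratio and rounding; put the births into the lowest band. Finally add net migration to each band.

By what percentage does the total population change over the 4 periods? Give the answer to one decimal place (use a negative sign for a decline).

Numbering the bands 1..5 from youngest to oldest:
After projecting period 1:
Births: 2060 × 0.54 = 1112
Band 2: 1330 × 0.964 = 1282
Band 3: 2060 × 0.966 = 1990
Band 4: 1490 × 0.962 = 1433
Band 5: 1420 × 0.957 + 970 × 0.689 = 1359 + 668 = 2027
Net migration: Band 1 + 80 → 1192; Band 4 − 70 → 1363
Population now: 0–19=1192, 20–39=1282, 40–59=1990, 60–79=1363, 80+=2027
After projecting period 2:
Births: 1282 × 0.54 = 692
Band 2: 1192 × 0.964 = 1149
Band 3: 1282 × 0.966 = 1238
Band 4: 1990 × 0.962 = 1914
Band 5: 1363 × 0.957 + 2027 × 0.689 = 1304 + 1397 = 2701
Net migration: Band 1 + 80 → 772; Band 4 − 70 → 1844
Population now: 0–19=772, 20–39=1149, 40–59=1238, 60–79=1844, 80+=2701
After projecting period 3:
Births: 1149 × 0.54 = 620
Band 2: 772 × 0.964 = 744
Band 3: 1149 × 0.966 = 1110
Band 4: 1238 × 0.962 = 1191
Band 5: 1844 × 0.957 + 2701 × 0.689 = 1765 + 1861 = 3626
Net migration: Band 1 + 80 → 700; Band 4 − 70 → 1121
Population now: 0–19=700, 20–39=744, 40–59=1110, 60–79=1121, 80+=3626
After projecting period 4:
Births: 744 × 0.54 = 402
Band 2: 700 × 0.964 = 675
Band 3: 744 × 0.966 = 719
Band 4: 1110 × 0.962 = 1068
Band 5: 1121 × 0.957 + 3626 × 0.689 = 1073 + 2498 = 3571
Net migration: Band 1 + 80 → 482; Band 4 − 70 → 998
Population now: 0–19=482, 20–39=675, 40–59=719, 60–79=998, 80+=3571
Total: 7270 → 6445; change = -825; percentage change = -11.3%

-11.3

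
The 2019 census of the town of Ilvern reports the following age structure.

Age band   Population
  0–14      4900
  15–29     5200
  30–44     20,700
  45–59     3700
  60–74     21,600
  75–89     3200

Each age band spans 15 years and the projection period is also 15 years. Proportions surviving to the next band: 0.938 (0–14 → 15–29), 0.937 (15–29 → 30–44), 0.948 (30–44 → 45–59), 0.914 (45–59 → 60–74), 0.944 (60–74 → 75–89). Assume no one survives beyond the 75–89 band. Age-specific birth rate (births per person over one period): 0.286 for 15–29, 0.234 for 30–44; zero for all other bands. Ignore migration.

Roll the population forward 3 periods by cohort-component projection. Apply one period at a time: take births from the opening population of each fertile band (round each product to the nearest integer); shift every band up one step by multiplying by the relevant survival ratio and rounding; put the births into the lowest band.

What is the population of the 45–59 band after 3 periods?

4082

Period 1.
Births: 5200 × 0.286 = 1487, 20700 × 0.234 = 4844 → 6331
15–29: 4900 × 0.938 = 4596
30–44: 5200 × 0.937 = 4872
45–59: 20700 × 0.948 = 19624
60–74: 3700 × 0.914 = 3382
75–89: 21600 × 0.944 = 20390
End of period: [6331, 4596, 4872, 19624, 3382, 20390]
Period 2.
Births: 4596 × 0.286 = 1314, 4872 × 0.234 = 1140 → 2454
15–29: 6331 × 0.938 = 5938
30–44: 4596 × 0.937 = 4306
45–59: 4872 × 0.948 = 4619
60–74: 19624 × 0.914 = 17936
75–89: 3382 × 0.944 = 3193
End of period: [2454, 5938, 4306, 4619, 17936, 3193]
Period 3.
Births: 5938 × 0.286 = 1698, 4306 × 0.234 = 1008 → 2706
15–29: 2454 × 0.938 = 2302
30–44: 5938 × 0.937 = 5564
45–59: 4306 × 0.948 = 4082
60–74: 4619 × 0.914 = 4222
75–89: 17936 × 0.944 = 16932
End of period: [2706, 2302, 5564, 4082, 4222, 16932]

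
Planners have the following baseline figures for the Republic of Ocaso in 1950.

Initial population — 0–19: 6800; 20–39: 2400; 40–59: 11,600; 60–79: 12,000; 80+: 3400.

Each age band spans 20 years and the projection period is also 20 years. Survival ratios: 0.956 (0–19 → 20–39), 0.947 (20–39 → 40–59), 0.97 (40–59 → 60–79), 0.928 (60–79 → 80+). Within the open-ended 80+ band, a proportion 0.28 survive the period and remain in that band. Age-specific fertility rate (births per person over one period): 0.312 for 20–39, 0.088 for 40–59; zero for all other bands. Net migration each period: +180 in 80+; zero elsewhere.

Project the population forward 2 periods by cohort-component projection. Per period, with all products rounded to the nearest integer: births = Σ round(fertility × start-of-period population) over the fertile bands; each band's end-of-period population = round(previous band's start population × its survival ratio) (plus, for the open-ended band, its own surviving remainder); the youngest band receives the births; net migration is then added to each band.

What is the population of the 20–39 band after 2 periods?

1692

— Period 1 —
Births: 2400 * 0.312 = 749 ; 11600 * 0.088 = 1021 → total 1770
20–39: 6800 * 0.956 = 6501
40–59: 2400 * 0.947 = 2273
60–79: 11600 * 0.97 = 11252
80+: 12000 * 0.928 + 3400 * 0.28 = 11136 + 952 = 12088
Net migration: 80+ + 180 → 12268
Giving 1770 / 6501 / 2273 / 11252 / 12268.
— Period 2 —
Births: 6501 * 0.312 = 2028 ; 2273 * 0.088 = 200 → total 2228
20–39: 1770 * 0.956 = 1692
40–59: 6501 * 0.947 = 6156
60–79: 2273 * 0.97 = 2205
80+: 11252 * 0.928 + 12268 * 0.28 = 10442 + 3435 = 13877
Net migration: 80+ + 180 → 14057
Giving 2228 / 1692 / 6156 / 2205 / 14057.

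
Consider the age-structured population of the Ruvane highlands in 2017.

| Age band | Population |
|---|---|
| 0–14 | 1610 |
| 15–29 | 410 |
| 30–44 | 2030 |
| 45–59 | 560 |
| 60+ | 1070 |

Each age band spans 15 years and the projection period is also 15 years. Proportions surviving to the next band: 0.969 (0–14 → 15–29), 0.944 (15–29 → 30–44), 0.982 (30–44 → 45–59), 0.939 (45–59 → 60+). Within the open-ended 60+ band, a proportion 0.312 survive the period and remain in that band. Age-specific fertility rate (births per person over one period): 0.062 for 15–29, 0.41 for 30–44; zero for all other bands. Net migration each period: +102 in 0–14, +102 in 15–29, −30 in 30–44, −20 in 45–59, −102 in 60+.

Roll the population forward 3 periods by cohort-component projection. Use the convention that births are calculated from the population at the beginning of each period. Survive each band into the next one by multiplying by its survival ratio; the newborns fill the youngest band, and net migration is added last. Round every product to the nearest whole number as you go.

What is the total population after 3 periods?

Period 1.
Births: 410 × 0.062 = 25  |  2030 × 0.41 = 832 ⇒ total 857
15–29: 1610 × 0.969 = 1560
30–44: 410 × 0.944 = 387
45–59: 2030 × 0.982 = 1993
60+: 560 × 0.939 + 1070 × 0.312 = 526 + 334 = 860
Net migration: 0–14 + 102 → 959; 15–29 + 102 → 1662; 30–44 − 30 → 357; 45–59 − 20 → 1973; 60+ − 102 → 758
End of period: [959, 1662, 357, 1973, 758]
Period 2.
Births: 1662 × 0.062 = 103  |  357 × 0.41 = 146 ⇒ total 249
15–29: 959 × 0.969 = 929
30–44: 1662 × 0.944 = 1569
45–59: 357 × 0.982 = 351
60+: 1973 × 0.939 + 758 × 0.312 = 1853 + 236 = 2089
Net migration: 0–14 + 102 → 351; 15–29 + 102 → 1031; 30–44 − 30 → 1539; 45–59 − 20 → 331; 60+ − 102 → 1987
End of period: [351, 1031, 1539, 331, 1987]
Period 3.
Births: 1031 × 0.062 = 64  |  1539 × 0.41 = 631 ⇒ total 695
15–29: 351 × 0.969 = 340
30–44: 1031 × 0.944 = 973
45–59: 1539 × 0.982 = 1511
60+: 331 × 0.939 + 1987 × 0.312 = 311 + 620 = 931
Net migration: 0–14 + 102 → 797; 15–29 + 102 → 442; 30–44 − 30 → 943; 45–59 − 20 → 1491; 60+ − 102 → 829
End of period: [797, 442, 943, 1491, 829]
Total after period 3: 797 + 442 + 943 + 1491 + 829 = 4502

4502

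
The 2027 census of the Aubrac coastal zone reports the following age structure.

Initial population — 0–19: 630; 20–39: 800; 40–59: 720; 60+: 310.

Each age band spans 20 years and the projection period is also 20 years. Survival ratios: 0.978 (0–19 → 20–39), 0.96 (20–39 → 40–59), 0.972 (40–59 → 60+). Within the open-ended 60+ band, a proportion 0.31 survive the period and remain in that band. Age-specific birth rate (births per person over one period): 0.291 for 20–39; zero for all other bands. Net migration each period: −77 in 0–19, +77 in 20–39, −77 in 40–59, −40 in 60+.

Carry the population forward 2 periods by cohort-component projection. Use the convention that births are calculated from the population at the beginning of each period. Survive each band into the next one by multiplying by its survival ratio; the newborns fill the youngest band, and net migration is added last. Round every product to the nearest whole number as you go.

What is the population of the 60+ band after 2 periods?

Let band 1 be 0–19 through band 4 = 60+.
[period 1]
Births: 800 * 0.291 = 233
Band 2: 630 * 0.978 = 616
Band 3: 800 * 0.96 = 768
Band 4: 720 * 0.972 + 310 * 0.31 = 700 + 96 = 796
Net migration: Band 1 − 77 → 156; Band 2 + 77 → 693; Band 3 − 77 → 691; Band 4 − 40 → 756
Population now: 0–19=156, 20–39=693, 40–59=691, 60+=756
[period 2]
Births: 693 * 0.291 = 202
Band 2: 156 * 0.978 = 153
Band 3: 693 * 0.96 = 665
Band 4: 691 * 0.972 + 756 * 0.31 = 672 + 234 = 906
Net migration: Band 1 − 77 → 125; Band 2 + 77 → 230; Band 3 − 77 → 588; Band 4 − 40 → 866
Population now: 0–19=125, 20–39=230, 40–59=588, 60+=866

866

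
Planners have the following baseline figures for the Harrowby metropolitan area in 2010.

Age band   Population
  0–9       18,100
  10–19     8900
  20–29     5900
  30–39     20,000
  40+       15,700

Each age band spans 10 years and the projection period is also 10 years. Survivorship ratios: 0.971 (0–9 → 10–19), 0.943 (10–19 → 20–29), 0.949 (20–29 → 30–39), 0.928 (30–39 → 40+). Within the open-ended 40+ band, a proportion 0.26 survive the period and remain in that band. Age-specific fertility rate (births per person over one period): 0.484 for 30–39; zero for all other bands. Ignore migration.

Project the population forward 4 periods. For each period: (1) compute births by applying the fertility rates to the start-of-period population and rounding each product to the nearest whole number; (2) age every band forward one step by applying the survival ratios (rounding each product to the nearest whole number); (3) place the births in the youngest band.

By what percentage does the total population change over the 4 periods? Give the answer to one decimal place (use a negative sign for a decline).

-42.4

Period 1:
Births: 20000 × 0.484 = 9680
10–19: 18100 × 0.971 = 17575
20–29: 8900 × 0.943 = 8393
30–39: 5900 × 0.949 = 5599
40+: 20000 × 0.928 + 15700 × 0.26 = 18560 + 4082 = 22642
Giving 9680 / 17575 / 8393 / 5599 / 22642.
Period 2:
Births: 5599 × 0.484 = 2710
10–19: 9680 × 0.971 = 9399
20–29: 17575 × 0.943 = 16573
30–39: 8393 × 0.949 = 7965
40+: 5599 × 0.928 + 22642 × 0.26 = 5196 + 5887 = 11083
Giving 2710 / 9399 / 16573 / 7965 / 11083.
Period 3:
Births: 7965 × 0.484 = 3855
10–19: 2710 × 0.971 = 2631
20–29: 9399 × 0.943 = 8863
30–39: 16573 × 0.949 = 15728
40+: 7965 × 0.928 + 11083 × 0.26 = 7392 + 2882 = 10274
Giving 3855 / 2631 / 8863 / 15728 / 10274.
Period 4:
Births: 15728 × 0.484 = 7612
10–19: 3855 × 0.971 = 3743
20–29: 2631 × 0.943 = 2481
30–39: 8863 × 0.949 = 8411
40+: 15728 × 0.928 + 10274 × 0.26 = 14596 + 2671 = 17267
Giving 7612 / 3743 / 2481 / 8411 / 17267.
Total: 68600 → 39514; change = -29086; percentage change = -42.4%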